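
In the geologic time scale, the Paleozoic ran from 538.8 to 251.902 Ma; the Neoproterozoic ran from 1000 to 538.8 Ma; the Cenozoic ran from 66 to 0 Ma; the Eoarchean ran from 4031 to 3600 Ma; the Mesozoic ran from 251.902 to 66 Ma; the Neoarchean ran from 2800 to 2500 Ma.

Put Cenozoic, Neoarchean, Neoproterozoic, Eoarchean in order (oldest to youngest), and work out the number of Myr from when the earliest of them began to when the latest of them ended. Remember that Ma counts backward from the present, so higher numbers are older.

Start ages (Ma): Eoarchean 4031, Neoarchean 2800, Neoproterozoic 1000, Cenozoic 66.
Ordered oldest to youngest: Eoarchean, Neoarchean, Neoproterozoic, Cenozoic.
Span = 4031 − 0 = 4031 Myr.

Eoarchean → Neoarchean → Neoproterozoic → Cenozoic; total span 4031 Myr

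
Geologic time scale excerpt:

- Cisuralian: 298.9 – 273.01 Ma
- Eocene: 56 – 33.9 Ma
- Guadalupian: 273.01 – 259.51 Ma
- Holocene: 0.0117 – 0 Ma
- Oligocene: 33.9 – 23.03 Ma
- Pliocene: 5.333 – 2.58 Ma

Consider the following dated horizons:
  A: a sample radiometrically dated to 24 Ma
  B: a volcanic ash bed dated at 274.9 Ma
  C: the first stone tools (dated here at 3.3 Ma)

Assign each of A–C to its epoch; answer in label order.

A: 24 Ma lies in 33.9–23.03 Ma, so Oligocene.
B: 274.9 Ma lies in 298.9–273.01 Ma, so Cisuralian.
C: 3.3 Ma lies in 5.333–2.58 Ma, so Pliocene.

A — Oligocene; B — Cisuralian; C — Pliocene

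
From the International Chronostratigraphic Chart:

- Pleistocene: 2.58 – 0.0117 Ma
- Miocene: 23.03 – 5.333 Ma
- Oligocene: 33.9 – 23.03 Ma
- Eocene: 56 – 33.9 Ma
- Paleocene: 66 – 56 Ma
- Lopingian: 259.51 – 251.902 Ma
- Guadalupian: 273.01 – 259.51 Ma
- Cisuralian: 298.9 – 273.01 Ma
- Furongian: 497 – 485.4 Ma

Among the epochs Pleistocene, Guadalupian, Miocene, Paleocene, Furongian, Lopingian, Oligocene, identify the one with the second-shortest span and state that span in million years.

Lopingian, 7.608 million years

Durations: Pleistocene 2.5683; Guadalupian 13.5; Miocene 17.697; Paleocene 10; Furongian 11.6; Lopingian 7.608; Oligocene 10.87 Myr.
Sorted shortest-first: Pleistocene (2.5683), Lopingian (7.608), Paleocene (10), Oligocene (10.87), Furongian (11.6), Guadalupian (13.5), Miocene (17.697).
The second shortest is Lopingian at 7.608 Myr.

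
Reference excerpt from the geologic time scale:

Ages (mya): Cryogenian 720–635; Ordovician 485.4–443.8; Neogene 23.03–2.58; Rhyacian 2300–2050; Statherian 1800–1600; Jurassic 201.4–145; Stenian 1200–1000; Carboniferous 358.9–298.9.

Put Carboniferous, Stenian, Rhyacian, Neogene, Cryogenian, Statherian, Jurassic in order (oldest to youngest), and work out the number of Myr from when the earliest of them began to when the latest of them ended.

Rhyacian → Statherian → Stenian → Cryogenian → Carboniferous → Jurassic → Neogene; total span 2297.42 Myr

Start ages (Ma): Rhyacian 2300, Statherian 1800, Stenian 1200, Cryogenian 720, Carboniferous 358.9, Jurassic 201.4, Neogene 23.03.
Ordered oldest to youngest: Rhyacian, Statherian, Stenian, Cryogenian, Carboniferous, Jurassic, Neogene.
Span = 2300 − 2.58 = 2297.42 Myr.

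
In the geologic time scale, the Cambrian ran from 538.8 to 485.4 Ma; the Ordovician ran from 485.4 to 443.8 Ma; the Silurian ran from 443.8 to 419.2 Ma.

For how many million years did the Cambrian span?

538.8 − 485.4 = 53.4 million years.

53.4 million years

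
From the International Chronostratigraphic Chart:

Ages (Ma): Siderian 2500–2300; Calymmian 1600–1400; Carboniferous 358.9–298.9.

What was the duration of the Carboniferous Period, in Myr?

358.9 − 298.9 = 60 million years.

60 million years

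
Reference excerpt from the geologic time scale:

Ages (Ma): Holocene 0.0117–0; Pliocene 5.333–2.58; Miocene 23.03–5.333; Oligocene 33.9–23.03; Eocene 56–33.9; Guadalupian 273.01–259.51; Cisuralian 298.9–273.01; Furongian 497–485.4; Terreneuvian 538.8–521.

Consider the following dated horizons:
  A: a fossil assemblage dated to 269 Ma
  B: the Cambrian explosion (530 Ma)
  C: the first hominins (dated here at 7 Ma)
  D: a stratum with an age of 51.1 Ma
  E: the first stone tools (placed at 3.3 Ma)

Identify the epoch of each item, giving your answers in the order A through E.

Match each age against the start–end ranges in the excerpt: A = 269 Ma → Guadalupian (273.01–259.51); B = 530 Ma → Terreneuvian (538.8–521); C = 7 Ma → Miocene (23.03–5.333); D = 51.1 Ma → Eocene (56–33.9); E = 3.3 Ma → Pliocene (5.333–2.58).

A — Guadalupian; B — Terreneuvian; C — Miocene; D — Eocene; E — Pliocene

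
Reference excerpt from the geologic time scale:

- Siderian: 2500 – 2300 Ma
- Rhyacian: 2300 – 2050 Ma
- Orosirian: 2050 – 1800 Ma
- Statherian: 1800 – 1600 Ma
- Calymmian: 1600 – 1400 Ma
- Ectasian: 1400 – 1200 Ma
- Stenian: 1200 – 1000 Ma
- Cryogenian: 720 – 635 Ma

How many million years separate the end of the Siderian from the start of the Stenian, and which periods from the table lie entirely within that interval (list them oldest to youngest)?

The Siderian closes at 2300 Ma and the Stenian opens at 1200 Ma, so the interval is 2300 − 1200 = 1100 Myr.
A period fits inside if it starts at or after 2300 Ma and ends at or before 1200 Ma; oldest first that gives Rhyacian, Orosirian, Statherian, Calymmian, Ectasian.

1100 million years; Rhyacian, Orosirian, Statherian, Calymmian, Ectasian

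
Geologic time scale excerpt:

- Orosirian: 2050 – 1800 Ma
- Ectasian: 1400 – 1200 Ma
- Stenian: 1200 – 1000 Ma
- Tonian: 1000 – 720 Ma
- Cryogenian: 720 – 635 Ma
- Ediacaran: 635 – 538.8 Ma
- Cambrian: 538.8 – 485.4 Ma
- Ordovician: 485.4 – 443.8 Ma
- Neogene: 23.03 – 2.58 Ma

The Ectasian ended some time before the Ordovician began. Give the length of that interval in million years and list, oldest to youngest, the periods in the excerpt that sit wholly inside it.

The Ectasian closes at 1200 Ma and the Ordovician opens at 485.4 Ma, so the interval is 1200 − 485.4 = 714.6 Myr.
A period fits inside if it starts at or after 1200 Ma and ends at or before 485.4 Ma; oldest first that gives Stenian, Tonian, Cryogenian, Ediacaran, Cambrian.

714.6 million years; Stenian, Tonian, Cryogenian, Ediacaran, Cambrian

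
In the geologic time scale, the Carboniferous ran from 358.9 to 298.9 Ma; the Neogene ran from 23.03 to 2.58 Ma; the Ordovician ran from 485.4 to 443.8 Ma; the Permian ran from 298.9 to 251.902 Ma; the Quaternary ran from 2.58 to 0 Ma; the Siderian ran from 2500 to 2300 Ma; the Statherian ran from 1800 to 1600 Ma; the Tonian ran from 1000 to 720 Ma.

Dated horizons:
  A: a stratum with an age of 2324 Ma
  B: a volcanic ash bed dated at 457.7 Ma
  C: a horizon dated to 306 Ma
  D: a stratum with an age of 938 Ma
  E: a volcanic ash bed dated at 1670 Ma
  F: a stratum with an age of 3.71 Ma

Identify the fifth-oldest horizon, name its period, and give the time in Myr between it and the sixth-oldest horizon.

Sorted oldest-first by Ma: A (2324), E (1670), D (938), B (457.7), C (306), F (3.71).
The fifth oldest is C at 306 Ma, which lies in 358.9–298.9 Ma: the Carboniferous.
The sixth oldest is F at 3.71 Ma; separation = |306 − 3.71| = 302.29 Myr.

C, in the Carboniferous; 302.29 million years to F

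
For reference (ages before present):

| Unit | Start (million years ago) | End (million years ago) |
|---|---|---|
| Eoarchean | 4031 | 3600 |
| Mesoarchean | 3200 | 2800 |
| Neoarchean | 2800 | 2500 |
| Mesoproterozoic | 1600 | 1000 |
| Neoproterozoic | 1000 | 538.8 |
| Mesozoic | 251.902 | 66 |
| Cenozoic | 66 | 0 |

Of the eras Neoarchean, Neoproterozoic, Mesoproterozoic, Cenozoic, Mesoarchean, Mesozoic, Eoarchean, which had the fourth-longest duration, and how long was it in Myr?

Mesoarchean, 400 million years

Start − end for each: Neoarchean 2800 − 2500 = 300; Neoproterozoic 1000 − 538.8 = 461.2; Mesoproterozoic 1600 − 1000 = 600; Cenozoic 66 − 0 = 66; Mesoarchean 3200 − 2800 = 400; Mesozoic 251.902 − 66 = 185.902; Eoarchean 4031 − 3600 = 431.
Ranking these from longest: Mesoproterozoic > Neoproterozoic > Eoarchean > Mesoarchean > Neoarchean > Mesozoic > Cenozoic.
Position 4 in that ranking is Mesoarchean, which lasted 400 Myr.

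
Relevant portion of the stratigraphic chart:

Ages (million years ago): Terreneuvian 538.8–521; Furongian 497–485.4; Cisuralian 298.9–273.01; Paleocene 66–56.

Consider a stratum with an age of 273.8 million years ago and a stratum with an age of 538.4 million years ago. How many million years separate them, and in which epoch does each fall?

264.6 million years apart; the first in the Cisuralian, the second in the Terreneuvian

Elapsed time: 538.4 − 273.8 = 264.6 Myr.
273.8 Ma lies within 298.9–273.01 Ma: Cisuralian.
538.4 Ma lies within 538.8–521 Ma: Terreneuvian.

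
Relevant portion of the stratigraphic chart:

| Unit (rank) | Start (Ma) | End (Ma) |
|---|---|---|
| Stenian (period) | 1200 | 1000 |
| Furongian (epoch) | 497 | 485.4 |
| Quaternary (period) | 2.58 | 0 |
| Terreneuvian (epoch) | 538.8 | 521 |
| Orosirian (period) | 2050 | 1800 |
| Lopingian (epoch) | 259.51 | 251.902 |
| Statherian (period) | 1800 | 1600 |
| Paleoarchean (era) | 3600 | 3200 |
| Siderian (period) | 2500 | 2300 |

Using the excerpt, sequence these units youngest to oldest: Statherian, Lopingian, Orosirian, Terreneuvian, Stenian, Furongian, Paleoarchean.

Lopingian, Furongian, Terreneuvian, Stenian, Statherian, Orosirian, Paleoarchean

Sorting by start age (ascending Ma, since larger Ma = older): Lopingian start 259.51, Furongian start 497, Terreneuvian start 538.8, Stenian start 1200, Statherian start 1800, Orosirian start 2050, Paleoarchean start 3600.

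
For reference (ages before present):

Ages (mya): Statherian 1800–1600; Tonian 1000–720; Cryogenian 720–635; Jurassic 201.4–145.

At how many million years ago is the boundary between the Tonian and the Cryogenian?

720 mya

The Tonian ends and the Cryogenian begins at 720 mya.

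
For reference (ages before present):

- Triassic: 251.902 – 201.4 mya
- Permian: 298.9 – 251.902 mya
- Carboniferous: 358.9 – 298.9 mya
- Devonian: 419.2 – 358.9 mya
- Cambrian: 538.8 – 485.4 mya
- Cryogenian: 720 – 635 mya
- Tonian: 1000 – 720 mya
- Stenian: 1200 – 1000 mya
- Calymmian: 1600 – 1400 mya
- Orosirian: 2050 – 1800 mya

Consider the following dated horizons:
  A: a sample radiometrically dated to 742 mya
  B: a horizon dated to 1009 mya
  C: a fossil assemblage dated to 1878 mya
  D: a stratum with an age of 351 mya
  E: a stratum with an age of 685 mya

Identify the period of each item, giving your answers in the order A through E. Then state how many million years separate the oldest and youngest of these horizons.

A — Tonian; B — Stenian; C — Orosirian; D — Carboniferous; E — Cryogenian; span 1527 million years

A: 742 Ma lies in 1000–720 Ma, so Tonian.
B: 1009 Ma lies in 1200–1000 Ma, so Stenian.
C: 1878 Ma lies in 2050–1800 Ma, so Orosirian.
D: 351 Ma lies in 358.9–298.9 Ma, so Carboniferous.
E: 685 Ma lies in 720–635 Ma, so Cryogenian.
Oldest = 1878 Ma, youngest = 351 Ma → span 1527 Myr.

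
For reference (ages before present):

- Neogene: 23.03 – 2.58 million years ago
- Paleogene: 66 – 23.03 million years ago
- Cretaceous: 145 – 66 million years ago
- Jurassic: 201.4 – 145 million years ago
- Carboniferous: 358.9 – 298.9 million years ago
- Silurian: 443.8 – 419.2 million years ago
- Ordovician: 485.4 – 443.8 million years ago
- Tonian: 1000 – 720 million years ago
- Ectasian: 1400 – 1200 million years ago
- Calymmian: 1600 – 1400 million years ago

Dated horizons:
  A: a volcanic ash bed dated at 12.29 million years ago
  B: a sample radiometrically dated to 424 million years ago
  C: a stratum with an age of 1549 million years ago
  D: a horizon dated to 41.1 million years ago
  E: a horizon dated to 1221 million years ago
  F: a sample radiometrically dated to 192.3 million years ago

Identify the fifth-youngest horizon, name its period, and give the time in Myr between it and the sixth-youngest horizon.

Sorted youngest-first by Ma: A (12.29), D (41.1), F (192.3), B (424), E (1221), C (1549).
The fifth youngest is E at 1221 Ma, which lies in 1400–1200 Ma: the Ectasian.
The sixth youngest is C at 1549 Ma; separation = |1221 − 1549| = 328 Myr.

E, in the Ectasian; 328 million years to C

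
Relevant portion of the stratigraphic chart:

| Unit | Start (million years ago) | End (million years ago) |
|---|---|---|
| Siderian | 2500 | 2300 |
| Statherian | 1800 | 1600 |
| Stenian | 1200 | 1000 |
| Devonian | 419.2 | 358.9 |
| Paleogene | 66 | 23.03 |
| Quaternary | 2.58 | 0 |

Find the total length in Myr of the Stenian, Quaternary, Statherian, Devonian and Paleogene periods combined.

Each duration: Stenian = 200; Quaternary = 2.58; Statherian = 200; Devonian = 60.3; Paleogene = 42.97.
Sum: 200 + 2.58 + 200 + 60.3 + 42.97 = 505.85 Myr.

505.85 million years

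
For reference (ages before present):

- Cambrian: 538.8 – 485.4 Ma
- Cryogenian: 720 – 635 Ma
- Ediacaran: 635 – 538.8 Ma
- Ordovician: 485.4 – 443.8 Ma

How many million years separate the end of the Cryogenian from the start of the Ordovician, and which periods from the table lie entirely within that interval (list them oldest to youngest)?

The Cryogenian closes at 635 Ma and the Ordovician opens at 485.4 Ma, so the interval is 635 − 485.4 = 149.6 Myr.
A period fits inside if it starts at or after 635 Ma and ends at or before 485.4 Ma; oldest first that gives Ediacaran, Cambrian.

149.6 million years; Ediacaran, Cambrian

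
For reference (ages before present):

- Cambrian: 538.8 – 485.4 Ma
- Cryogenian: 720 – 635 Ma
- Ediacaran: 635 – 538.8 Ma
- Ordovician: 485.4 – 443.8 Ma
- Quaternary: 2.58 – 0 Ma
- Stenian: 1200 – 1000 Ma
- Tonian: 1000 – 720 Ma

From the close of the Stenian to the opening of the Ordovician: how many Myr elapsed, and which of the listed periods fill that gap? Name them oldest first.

End of Stenian = 1000 Ma; start of Ordovician = 485.4 Ma.
Gap = 1000 − 485.4 = 514.6 Myr.
Periods wholly inside 1000–485.4 Ma: Tonian (1000–720), Cryogenian (720–635), Ediacaran (635–538.8), Cambrian (538.8–485.4).

514.6 million years; Tonian, Cryogenian, Ediacaran, Cambrian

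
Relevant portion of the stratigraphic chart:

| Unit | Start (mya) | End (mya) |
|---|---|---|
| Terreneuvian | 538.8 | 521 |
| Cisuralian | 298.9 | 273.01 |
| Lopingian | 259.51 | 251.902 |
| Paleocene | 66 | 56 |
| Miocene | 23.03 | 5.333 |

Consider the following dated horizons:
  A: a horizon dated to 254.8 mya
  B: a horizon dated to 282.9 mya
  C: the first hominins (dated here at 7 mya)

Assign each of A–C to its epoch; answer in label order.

A: 254.8 Ma lies in 259.51–251.902 Ma, so Lopingian.
B: 282.9 Ma lies in 298.9–273.01 Ma, so Cisuralian.
C: 7 Ma lies in 23.03–5.333 Ma, so Miocene.

A — Lopingian; B — Cisuralian; C — Miocene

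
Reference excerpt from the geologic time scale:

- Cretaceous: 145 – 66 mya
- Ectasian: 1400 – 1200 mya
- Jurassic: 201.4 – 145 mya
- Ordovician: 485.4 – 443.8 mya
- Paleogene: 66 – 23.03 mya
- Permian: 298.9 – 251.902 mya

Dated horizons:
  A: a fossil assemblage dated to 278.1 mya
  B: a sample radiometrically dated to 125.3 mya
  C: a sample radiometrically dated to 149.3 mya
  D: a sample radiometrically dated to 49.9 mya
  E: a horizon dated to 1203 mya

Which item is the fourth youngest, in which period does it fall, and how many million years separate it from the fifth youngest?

A, in the Permian; 924.9 million years to E

Sorted youngest-first by Ma: D (49.9), B (125.3), C (149.3), A (278.1), E (1203).
The fourth youngest is A at 278.1 Ma, which lies in 298.9–251.902 Ma: the Permian.
The fifth youngest is E at 1203 Ma; separation = |278.1 − 1203| = 924.9 Myr.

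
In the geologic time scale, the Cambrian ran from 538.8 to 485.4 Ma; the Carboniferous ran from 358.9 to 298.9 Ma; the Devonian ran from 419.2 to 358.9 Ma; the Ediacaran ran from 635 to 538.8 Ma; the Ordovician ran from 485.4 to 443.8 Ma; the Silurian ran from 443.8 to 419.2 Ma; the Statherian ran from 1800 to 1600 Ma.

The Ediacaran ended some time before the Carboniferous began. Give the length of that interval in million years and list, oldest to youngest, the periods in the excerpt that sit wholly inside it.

End of Ediacaran = 538.8 Ma; start of Carboniferous = 358.9 Ma.
Gap = 538.8 − 358.9 = 179.9 Myr.
Periods wholly inside 538.8–358.9 Ma: Cambrian (538.8–485.4), Ordovician (485.4–443.8), Silurian (443.8–419.2), Devonian (419.2–358.9).

179.9 million years; Cambrian, Ordovician, Silurian, Devonian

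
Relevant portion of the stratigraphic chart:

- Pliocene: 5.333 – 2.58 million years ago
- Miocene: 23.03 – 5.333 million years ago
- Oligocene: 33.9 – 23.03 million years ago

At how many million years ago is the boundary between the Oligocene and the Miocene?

23.03 million years ago

The Oligocene ends and the Miocene begins at 23.03 million years ago.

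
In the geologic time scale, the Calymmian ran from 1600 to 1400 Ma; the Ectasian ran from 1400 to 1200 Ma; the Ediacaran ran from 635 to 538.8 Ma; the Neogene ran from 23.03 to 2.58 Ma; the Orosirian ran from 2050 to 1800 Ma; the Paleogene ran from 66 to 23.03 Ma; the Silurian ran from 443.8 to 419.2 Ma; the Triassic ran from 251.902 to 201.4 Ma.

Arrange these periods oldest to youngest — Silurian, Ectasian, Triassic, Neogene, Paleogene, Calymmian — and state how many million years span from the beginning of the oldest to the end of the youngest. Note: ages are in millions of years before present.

Start ages (Ma): Calymmian 1600, Ectasian 1400, Silurian 443.8, Triassic 251.902, Paleogene 66, Neogene 23.03.
Ordered oldest to youngest: Calymmian, Ectasian, Silurian, Triassic, Paleogene, Neogene.
Span = 1600 − 2.58 = 1597.42 Myr.

Calymmian, Ectasian, Silurian, Triassic, Paleogene, Neogene; total span 1597.42 Myr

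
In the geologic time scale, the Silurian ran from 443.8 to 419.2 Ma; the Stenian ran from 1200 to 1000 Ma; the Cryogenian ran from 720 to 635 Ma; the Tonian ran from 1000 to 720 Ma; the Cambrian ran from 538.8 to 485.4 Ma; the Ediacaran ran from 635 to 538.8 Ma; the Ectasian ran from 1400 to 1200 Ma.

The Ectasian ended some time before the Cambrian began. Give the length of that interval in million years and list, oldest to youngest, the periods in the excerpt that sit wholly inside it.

661.2 million years; Stenian, Tonian, Cryogenian, Ediacaran

The Ectasian closes at 1200 Ma and the Cambrian opens at 538.8 Ma, so the interval is 1200 − 538.8 = 661.2 Myr.
A period fits inside if it starts at or after 1200 Ma and ends at or before 538.8 Ma; oldest first that gives Stenian, Tonian, Cryogenian, Ediacaran.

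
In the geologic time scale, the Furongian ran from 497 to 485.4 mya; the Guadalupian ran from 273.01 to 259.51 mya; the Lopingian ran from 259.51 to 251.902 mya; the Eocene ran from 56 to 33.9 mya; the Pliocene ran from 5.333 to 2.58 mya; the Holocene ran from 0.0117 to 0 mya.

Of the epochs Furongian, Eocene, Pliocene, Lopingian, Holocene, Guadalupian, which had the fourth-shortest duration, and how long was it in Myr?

Furongian, 11.6 million years

Durations: Furongian 11.6; Eocene 22.1; Pliocene 2.753; Lopingian 7.608; Holocene 0.0117; Guadalupian 13.5 Myr.
Sorted shortest-first: Holocene (0.0117), Pliocene (2.753), Lopingian (7.608), Furongian (11.6), Guadalupian (13.5), Eocene (22.1).
The fourth shortest is Furongian at 11.6 Myr.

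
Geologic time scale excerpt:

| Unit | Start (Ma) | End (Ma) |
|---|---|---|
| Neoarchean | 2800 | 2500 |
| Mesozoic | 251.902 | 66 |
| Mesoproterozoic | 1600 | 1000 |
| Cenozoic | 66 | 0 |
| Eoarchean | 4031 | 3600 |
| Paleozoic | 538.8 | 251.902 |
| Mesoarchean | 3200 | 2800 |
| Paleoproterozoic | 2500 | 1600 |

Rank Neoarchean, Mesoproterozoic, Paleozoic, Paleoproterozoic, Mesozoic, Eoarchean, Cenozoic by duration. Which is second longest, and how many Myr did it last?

Durations: Neoarchean 300; Mesoproterozoic 600; Paleozoic 286.898; Paleoproterozoic 900; Mesozoic 185.902; Eoarchean 431; Cenozoic 66 Myr.
Sorted longest-first: Paleoproterozoic (900), Mesoproterozoic (600), Eoarchean (431), Neoarchean (300), Paleozoic (286.898), Mesozoic (185.902), Cenozoic (66).
The second longest is Mesoproterozoic at 600 Myr.

Mesoproterozoic, 600 million years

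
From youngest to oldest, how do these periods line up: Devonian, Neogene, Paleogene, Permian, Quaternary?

Era membership (oldest first within each) — Paleozoic: Devonian, Permian; Cenozoic: Paleogene, Neogene, Quaternary. Paleozoic precedes Mesozoic, which precedes Cenozoic. Concatenating the groups in that era order and then reversing gives youngest to oldest.

Quaternary, then Neogene, then Paleogene, then Permian, then Devonian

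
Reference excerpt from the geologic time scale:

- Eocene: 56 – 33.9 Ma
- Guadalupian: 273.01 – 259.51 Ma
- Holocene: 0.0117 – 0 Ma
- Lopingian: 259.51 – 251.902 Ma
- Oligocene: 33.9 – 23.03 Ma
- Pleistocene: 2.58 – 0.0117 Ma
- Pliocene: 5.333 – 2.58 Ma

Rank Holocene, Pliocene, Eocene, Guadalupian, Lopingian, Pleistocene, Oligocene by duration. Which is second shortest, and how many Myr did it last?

Pleistocene, 2.5683 million years

Durations: Holocene 0.0117; Pliocene 2.753; Eocene 22.1; Guadalupian 13.5; Lopingian 7.608; Pleistocene 2.5683; Oligocene 10.87 Myr.
Sorted shortest-first: Holocene (0.0117), Pleistocene (2.5683), Pliocene (2.753), Lopingian (7.608), Oligocene (10.87), Guadalupian (13.5), Eocene (22.1).
The second shortest is Pleistocene at 2.5683 Myr.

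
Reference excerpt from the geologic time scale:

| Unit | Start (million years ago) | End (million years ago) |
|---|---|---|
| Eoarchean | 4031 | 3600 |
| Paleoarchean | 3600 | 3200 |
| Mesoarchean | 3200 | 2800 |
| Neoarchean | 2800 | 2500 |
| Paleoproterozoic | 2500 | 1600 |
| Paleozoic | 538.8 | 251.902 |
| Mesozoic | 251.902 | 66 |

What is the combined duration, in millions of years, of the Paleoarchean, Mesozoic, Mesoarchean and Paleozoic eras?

1272.8 million years

Each duration: Paleoarchean = 400; Mesozoic = 185.902; Mesoarchean = 400; Paleozoic = 286.898.
Sum: 400 + 185.902 + 400 + 286.898 = 1272.8 Myr.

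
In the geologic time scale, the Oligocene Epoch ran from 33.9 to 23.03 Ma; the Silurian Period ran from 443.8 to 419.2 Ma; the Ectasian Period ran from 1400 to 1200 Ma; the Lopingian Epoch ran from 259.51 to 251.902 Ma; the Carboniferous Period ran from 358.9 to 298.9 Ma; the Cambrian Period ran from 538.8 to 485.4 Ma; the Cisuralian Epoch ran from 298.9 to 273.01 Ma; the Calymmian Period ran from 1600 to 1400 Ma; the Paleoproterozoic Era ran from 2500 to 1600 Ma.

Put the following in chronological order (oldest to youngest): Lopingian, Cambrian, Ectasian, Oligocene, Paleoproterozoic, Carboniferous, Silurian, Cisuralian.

The oldest of these is Paleoproterozoic (starts 2500 Ma) and the youngest is Oligocene (ends 23.03 Ma).
In between, by decreasing start age: Ectasian (1400), Cambrian (538.8), Silurian (443.8), Carboniferous (358.9), Cisuralian (298.9), Lopingian (259.51).

Paleoproterozoic, Ectasian, Cambrian, Silurian, Carboniferous, Cisuralian, Lopingian, Oligocene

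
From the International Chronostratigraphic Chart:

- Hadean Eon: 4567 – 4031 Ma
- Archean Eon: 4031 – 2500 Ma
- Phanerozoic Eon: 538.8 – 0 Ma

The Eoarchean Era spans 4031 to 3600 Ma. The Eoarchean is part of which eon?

The Eoarchean (4031–3600 Ma) lies entirely within 4031–2500 Ma, the Archean Eon.

Archean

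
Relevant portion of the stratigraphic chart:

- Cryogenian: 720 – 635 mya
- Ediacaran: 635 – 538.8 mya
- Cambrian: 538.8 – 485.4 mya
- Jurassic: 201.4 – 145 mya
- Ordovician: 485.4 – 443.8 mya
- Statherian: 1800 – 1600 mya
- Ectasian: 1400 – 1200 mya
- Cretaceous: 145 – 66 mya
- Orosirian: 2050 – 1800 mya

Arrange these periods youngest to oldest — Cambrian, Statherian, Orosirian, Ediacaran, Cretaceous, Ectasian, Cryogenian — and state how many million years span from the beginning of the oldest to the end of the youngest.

Start ages (Ma): Orosirian 2050, Statherian 1800, Ectasian 1400, Cryogenian 720, Ediacaran 635, Cambrian 538.8, Cretaceous 145.
Ordered youngest to oldest: Cretaceous, Cambrian, Ediacaran, Cryogenian, Ectasian, Statherian, Orosirian.
Span = 2050 − 66 = 1984 Myr.

Cretaceous, Cambrian, Ediacaran, Cryogenian, Ectasian, Statherian, Orosirian; total span 1984 Myr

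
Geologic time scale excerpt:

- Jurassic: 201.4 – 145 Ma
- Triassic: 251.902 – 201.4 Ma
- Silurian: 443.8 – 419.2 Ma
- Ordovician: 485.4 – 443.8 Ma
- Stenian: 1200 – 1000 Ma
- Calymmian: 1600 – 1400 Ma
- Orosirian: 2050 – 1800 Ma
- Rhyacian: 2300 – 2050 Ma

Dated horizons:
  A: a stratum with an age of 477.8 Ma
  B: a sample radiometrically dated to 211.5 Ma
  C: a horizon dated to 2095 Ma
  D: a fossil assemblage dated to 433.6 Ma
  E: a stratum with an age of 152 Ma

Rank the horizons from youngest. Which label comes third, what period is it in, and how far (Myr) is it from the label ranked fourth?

D, in the Silurian; 44.2 million years to A

Sorted youngest-first by Ma: E (152), B (211.5), D (433.6), A (477.8), C (2095).
The third youngest is D at 433.6 Ma, which lies in 443.8–419.2 Ma: the Silurian.
The fourth youngest is A at 477.8 Ma; separation = |433.6 − 477.8| = 44.2 Myr.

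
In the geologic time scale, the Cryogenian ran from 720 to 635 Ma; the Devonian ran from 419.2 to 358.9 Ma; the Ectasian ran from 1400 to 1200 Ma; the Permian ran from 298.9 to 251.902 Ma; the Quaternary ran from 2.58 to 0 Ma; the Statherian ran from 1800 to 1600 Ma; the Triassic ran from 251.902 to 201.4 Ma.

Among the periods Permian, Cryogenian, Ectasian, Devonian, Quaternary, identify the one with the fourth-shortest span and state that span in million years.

Cryogenian, 85 million years

Start − end for each: Permian 298.9 − 251.902 = 46.998; Cryogenian 720 − 635 = 85; Ectasian 1400 − 1200 = 200; Devonian 419.2 − 358.9 = 60.3; Quaternary 2.58 − 0 = 2.58.
Ranking these from shortest: Quaternary < Permian < Devonian < Cryogenian < Ectasian.
Position 4 in that ranking is Cryogenian, which lasted 85 Myr.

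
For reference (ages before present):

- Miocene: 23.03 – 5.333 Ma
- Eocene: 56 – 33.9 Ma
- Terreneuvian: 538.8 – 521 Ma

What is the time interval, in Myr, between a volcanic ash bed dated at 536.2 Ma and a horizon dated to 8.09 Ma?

528.11 million years

536.2 − 8.09 = 528.11 million years.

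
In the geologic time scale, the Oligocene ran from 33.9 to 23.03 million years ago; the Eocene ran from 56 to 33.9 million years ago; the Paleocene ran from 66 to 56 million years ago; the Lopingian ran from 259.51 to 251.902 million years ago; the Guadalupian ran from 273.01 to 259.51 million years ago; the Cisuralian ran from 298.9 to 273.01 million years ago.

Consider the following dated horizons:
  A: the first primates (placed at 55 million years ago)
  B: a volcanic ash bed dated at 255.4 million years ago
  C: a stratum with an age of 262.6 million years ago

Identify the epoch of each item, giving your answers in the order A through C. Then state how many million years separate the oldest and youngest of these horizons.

A — Eocene; B — Lopingian; C — Guadalupian; span 207.6 million years

A: 55 Ma lies in 56–33.9 Ma, so Eocene.
B: 255.4 Ma lies in 259.51–251.902 Ma, so Lopingian.
C: 262.6 Ma lies in 273.01–259.51 Ma, so Guadalupian.
Oldest = 262.6 Ma, youngest = 55 Ma → span 207.6 Myr.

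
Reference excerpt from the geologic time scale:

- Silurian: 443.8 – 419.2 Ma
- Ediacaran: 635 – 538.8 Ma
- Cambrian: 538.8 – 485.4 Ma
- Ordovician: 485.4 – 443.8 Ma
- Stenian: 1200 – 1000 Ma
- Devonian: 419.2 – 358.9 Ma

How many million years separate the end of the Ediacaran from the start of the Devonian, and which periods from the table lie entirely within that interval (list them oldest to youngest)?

119.6 million years; Cambrian, Ordovician, Silurian

End of Ediacaran = 538.8 Ma; start of Devonian = 419.2 Ma.
Gap = 538.8 − 419.2 = 119.6 Myr.
Periods wholly inside 538.8–419.2 Ma: Cambrian (538.8–485.4), Ordovician (485.4–443.8), Silurian (443.8–419.2).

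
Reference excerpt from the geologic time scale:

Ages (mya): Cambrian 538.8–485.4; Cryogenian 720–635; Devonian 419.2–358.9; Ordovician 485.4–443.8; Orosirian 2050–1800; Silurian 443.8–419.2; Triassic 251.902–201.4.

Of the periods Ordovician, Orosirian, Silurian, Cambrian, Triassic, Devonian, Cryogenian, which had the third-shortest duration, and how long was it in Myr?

Triassic, 50.502 million years

Durations: Ordovician 41.6; Orosirian 250; Silurian 24.6; Cambrian 53.4; Triassic 50.502; Devonian 60.3; Cryogenian 85 Myr.
Sorted shortest-first: Silurian (24.6), Ordovician (41.6), Triassic (50.502), Cambrian (53.4), Devonian (60.3), Cryogenian (85), Orosirian (250).
The third shortest is Triassic at 50.502 Myr.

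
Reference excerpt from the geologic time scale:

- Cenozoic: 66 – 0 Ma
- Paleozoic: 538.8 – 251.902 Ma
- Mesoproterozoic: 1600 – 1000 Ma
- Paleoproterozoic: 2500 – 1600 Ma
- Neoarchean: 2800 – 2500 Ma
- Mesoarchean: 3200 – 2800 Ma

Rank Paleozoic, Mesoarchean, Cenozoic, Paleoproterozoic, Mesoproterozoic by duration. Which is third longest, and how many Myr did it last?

Mesoarchean, 400 million years

Start − end for each: Paleozoic 538.8 − 251.902 = 286.898; Mesoarchean 3200 − 2800 = 400; Cenozoic 66 − 0 = 66; Paleoproterozoic 2500 − 1600 = 900; Mesoproterozoic 1600 − 1000 = 600.
Ranking these from longest: Paleoproterozoic > Mesoproterozoic > Mesoarchean > Paleozoic > Cenozoic.
Position 3 in that ranking is Mesoarchean, which lasted 400 Myr.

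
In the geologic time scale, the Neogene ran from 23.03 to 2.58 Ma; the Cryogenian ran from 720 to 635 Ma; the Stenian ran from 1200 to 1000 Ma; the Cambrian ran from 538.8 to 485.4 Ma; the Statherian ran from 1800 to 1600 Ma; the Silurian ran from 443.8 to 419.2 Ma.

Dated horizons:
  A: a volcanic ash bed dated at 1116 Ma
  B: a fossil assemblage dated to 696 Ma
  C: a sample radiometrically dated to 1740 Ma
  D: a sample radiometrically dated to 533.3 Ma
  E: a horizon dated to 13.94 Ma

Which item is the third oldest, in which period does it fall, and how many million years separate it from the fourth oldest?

Larger Ma means older, so oldest first: C 1740 > A 1116 > B 696 > D 533.3 > E 13.94.
Counting 3 along gives B (696 Ma); the excerpt puts that inside the Cryogenian, 720–635 Ma.
Next in line is D (533.3 Ma), and 696 − 533.3 = 162.7 Myr.

B, in the Cryogenian; 162.7 million years to D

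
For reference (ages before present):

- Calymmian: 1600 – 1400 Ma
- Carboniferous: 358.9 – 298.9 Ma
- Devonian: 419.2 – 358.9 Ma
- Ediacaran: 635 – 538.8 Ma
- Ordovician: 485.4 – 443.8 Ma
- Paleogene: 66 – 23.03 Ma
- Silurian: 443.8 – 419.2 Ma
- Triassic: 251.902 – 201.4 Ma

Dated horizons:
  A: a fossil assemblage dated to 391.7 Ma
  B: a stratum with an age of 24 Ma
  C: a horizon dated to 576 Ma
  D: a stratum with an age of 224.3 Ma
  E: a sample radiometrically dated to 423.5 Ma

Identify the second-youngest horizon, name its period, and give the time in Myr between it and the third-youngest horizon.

D, in the Triassic; 167.4 million years to A

Sorted youngest-first by Ma: B (24), D (224.3), A (391.7), E (423.5), C (576).
The second youngest is D at 224.3 Ma, which lies in 251.902–201.4 Ma: the Triassic.
The third youngest is A at 391.7 Ma; separation = |224.3 − 391.7| = 167.4 Myr.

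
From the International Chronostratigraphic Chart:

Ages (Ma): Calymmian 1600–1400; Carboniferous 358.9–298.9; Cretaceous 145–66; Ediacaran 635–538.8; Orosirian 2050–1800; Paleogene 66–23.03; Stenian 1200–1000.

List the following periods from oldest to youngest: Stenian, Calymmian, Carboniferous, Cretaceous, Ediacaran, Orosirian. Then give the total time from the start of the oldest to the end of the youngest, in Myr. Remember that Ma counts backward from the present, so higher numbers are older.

Orosirian, Calymmian, Stenian, Ediacaran, Carboniferous, Cretaceous; total span 1984 Myr

Start ages (Ma): Orosirian 2050, Calymmian 1600, Stenian 1200, Ediacaran 635, Carboniferous 358.9, Cretaceous 145.
Ordered oldest to youngest: Orosirian, Calymmian, Stenian, Ediacaran, Carboniferous, Cretaceous.
Span = 2050 − 66 = 1984 Myr.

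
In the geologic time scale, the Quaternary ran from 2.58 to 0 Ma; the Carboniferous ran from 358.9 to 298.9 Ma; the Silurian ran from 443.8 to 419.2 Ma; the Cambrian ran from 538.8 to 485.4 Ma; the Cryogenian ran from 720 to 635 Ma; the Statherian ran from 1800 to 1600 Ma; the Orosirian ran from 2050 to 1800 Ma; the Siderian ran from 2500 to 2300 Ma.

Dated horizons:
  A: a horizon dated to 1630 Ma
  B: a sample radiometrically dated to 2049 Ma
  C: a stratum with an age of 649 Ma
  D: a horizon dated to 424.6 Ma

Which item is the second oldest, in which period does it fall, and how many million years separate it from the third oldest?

Larger Ma means older, so oldest first: B 2049 > A 1630 > C 649 > D 424.6.
Counting 2 along gives A (1630 Ma); the excerpt puts that inside the Statherian, 1800–1600 Ma.
Next in line is C (649 Ma), and 1630 − 649 = 981 Myr.

A, in the Statherian; 981 million years to C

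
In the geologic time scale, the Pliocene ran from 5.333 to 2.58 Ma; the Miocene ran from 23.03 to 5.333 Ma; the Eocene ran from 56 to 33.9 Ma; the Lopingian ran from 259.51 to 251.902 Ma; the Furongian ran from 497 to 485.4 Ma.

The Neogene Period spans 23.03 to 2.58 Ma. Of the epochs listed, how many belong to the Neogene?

2

Epochs inside 23.03–2.58 Ma: Miocene, Pliocene — 2 in total.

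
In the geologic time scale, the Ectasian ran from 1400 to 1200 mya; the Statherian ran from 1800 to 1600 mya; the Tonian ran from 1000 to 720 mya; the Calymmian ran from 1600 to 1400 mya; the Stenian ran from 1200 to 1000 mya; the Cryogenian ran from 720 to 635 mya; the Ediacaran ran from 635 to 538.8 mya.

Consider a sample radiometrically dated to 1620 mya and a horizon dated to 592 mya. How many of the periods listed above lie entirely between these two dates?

The older date is 1620 Ma and the younger is 592 Ma.
Periods with start < 1620 and end > 592 Ma: Calymmian (1600–1400), Ectasian (1400–1200), Stenian (1200–1000), Tonian (1000–720), Cryogenian (720–635).
That is 5 complete periods.

5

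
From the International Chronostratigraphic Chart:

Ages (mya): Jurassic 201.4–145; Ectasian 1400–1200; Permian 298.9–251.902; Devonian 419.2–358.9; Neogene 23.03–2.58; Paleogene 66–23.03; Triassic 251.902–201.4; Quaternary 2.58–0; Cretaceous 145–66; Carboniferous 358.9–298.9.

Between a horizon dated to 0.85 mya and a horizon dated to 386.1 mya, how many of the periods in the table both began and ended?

7

386.1 Ma sits inside the Devonian (419.2–358.9) and 0.85 Ma inside the Quaternary (2.58–0); neither of those is wholly between the two dates.
The listed periods lying completely between them are Carboniferous, Permian, Triassic, Jurassic, Cretaceous, Paleogene, Neogene — 7 in all.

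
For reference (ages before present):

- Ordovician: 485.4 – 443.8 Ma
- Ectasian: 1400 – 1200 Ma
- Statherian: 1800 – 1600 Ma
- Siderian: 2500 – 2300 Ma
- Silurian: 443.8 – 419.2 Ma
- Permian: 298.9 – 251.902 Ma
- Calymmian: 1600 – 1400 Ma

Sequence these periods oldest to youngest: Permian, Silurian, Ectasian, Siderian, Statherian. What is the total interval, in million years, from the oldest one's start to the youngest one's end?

From the excerpt: Permian 298.9–251.902; Silurian 443.8–419.2; Ectasian 1400–1200; Siderian 2500–2300; Statherian 1800–1600 (Ma).
Larger Ma is earlier, so the oldest is Siderian and the youngest is Permian; oldest to youngest: Siderian, Statherian, Ectasian, Silurian, Permian.
Oldest start 2500 minus youngest end 251.902 gives 2248.098 Myr overall.

Siderian → Statherian → Ectasian → Silurian → Permian; total span 2248.098 Myr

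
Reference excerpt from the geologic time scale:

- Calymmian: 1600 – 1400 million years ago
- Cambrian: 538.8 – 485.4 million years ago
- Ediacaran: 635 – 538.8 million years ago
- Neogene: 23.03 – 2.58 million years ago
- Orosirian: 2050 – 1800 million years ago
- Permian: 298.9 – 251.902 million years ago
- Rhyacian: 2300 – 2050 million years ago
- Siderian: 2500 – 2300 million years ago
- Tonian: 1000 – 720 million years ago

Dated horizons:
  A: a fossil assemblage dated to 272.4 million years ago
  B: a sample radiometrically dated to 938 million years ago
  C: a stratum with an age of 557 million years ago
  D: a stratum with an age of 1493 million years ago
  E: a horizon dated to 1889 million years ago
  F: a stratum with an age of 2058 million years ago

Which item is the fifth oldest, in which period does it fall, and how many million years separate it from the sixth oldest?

Larger Ma means older, so oldest first: F 2058 > E 1889 > D 1493 > B 938 > C 557 > A 272.4.
Counting 5 along gives C (557 Ma); the excerpt puts that inside the Ediacaran, 635–538.8 Ma.
Next in line is A (272.4 Ma), and 557 − 272.4 = 284.6 Myr.

C, in the Ediacaran; 284.6 million years to A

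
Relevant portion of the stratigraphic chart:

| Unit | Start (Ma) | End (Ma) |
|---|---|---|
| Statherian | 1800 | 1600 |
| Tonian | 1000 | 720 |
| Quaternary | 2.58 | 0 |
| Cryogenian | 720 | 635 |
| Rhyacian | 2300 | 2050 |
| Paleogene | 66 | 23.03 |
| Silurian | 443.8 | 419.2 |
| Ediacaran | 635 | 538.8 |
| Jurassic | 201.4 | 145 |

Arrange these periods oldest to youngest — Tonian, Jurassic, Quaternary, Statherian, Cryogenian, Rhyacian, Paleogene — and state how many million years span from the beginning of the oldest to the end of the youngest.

Rhyacian → Statherian → Tonian → Cryogenian → Jurassic → Paleogene → Quaternary; total span 2300 Myr

Start ages (Ma): Rhyacian 2300, Statherian 1800, Tonian 1000, Cryogenian 720, Jurassic 201.4, Paleogene 66, Quaternary 2.58.
Ordered oldest to youngest: Rhyacian, Statherian, Tonian, Cryogenian, Jurassic, Paleogene, Quaternary.
Span = 2300 − 0 = 2300 Myr.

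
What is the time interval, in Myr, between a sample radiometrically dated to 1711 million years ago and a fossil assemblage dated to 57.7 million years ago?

1653.3 million years

1711 − 57.7 = 1653.3 million years.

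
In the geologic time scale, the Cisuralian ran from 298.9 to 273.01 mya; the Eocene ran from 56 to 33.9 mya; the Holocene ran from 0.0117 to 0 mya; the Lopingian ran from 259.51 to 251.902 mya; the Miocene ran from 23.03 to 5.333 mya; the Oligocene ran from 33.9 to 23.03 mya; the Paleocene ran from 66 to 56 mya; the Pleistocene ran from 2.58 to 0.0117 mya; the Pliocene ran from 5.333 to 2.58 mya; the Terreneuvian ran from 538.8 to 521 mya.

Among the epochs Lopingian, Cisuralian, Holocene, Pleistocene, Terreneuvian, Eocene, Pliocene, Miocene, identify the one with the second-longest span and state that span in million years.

Start − end for each: Lopingian 259.51 − 251.902 = 7.608; Cisuralian 298.9 − 273.01 = 25.89; Holocene 0.0117 − 0 = 0.0117; Pleistocene 2.58 − 0.0117 = 2.5683; Terreneuvian 538.8 − 521 = 17.8; Eocene 56 − 33.9 = 22.1; Pliocene 5.333 − 2.58 = 2.753; Miocene 23.03 − 5.333 = 17.697.
Ranking these from longest: Cisuralian > Eocene > Terreneuvian > Miocene > Lopingian > Pliocene > Pleistocene > Holocene.
Position 2 in that ranking is Eocene, which lasted 22.1 Myr.

Eocene, 22.1 million years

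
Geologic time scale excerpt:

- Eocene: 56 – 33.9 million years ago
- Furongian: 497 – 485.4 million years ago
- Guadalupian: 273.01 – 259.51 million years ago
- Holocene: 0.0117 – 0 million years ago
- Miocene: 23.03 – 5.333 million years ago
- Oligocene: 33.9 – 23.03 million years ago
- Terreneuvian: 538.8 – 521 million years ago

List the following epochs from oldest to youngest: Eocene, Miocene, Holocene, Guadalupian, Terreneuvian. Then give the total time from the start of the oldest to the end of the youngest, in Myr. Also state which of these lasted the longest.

Terreneuvian, Guadalupian, Eocene, Miocene, Holocene; total span 538.8 Myr; longest is Eocene

From the excerpt: Eocene 56–33.9; Miocene 23.03–5.333; Holocene 0.0117–0; Guadalupian 273.01–259.51; Terreneuvian 538.8–521 (Ma).
Larger Ma is earlier, so the oldest is Terreneuvian and the youngest is Holocene; oldest to youngest: Terreneuvian, Guadalupian, Eocene, Miocene, Holocene.
Oldest start 538.8 minus youngest end 0 gives 538.8 Myr overall.
Individual lengths (start − end): Eocene 22.1; Miocene 17.697; Guadalupian 13.5; Terreneuvian 17.8; Holocene 0.0117. The largest is Eocene at 22.1 Myr.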